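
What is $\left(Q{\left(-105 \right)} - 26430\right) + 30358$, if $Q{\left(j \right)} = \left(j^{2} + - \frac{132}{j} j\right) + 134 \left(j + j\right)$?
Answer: $-13319$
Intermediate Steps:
$Q{\left(j \right)} = -132 + j^{2} + 268 j$ ($Q{\left(j \right)} = \left(j^{2} - 132\right) + 134 \cdot 2 j = \left(-132 + j^{2}\right) + 268 j = -132 + j^{2} + 268 j$)
$\left(Q{\left(-105 \right)} - 26430\right) + 30358 = \left(\left(-132 + \left(-105\right)^{2} + 268 \left(-105\right)\right) - 26430\right) + 30358 = \left(\left(-132 + 11025 - 28140\right) - 26430\right) + 30358 = \left(-17247 - 26430\right) + 30358 = -43677 + 30358 = -13319$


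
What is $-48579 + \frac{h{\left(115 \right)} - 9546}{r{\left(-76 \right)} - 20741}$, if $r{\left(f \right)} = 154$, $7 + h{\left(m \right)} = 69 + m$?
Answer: $- \frac{1000086504}{20587} \approx -48579.0$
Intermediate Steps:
$h{\left(m \right)} = 62 + m$ ($h{\left(m \right)} = -7 + \left(69 + m\right) = 62 + m$)
$-48579 + \frac{h{\left(115 \right)} - 9546}{r{\left(-76 \right)} - 20741} = -48579 + \frac{\left(62 + 115\right) - 9546}{154 - 20741} = -48579 + \frac{177 - 9546}{-20587} = -48579 - - \frac{9369}{20587} = -48579 + \frac{9369}{20587} = - \frac{1000086504}{20587}$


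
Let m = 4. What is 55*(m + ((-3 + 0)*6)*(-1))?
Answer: 1210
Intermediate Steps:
55*(m + ((-3 + 0)*6)*(-1)) = 55*(4 + ((-3 + 0)*6)*(-1)) = 55*(4 - 3*6*(-1)) = 55*(4 - 18*(-1)) = 55*(4 + 18) = 55*22 = 1210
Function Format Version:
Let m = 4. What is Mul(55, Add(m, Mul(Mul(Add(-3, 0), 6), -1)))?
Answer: 1210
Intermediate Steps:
Mul(55, Add(m, Mul(Mul(Add(-3, 0), 6), -1))) = Mul(55, Add(4, Mul(Mul(Add(-3, 0), 6), -1))) = Mul(55, Add(4, Mul(Mul(-3, 6), -1))) = Mul(55, Add(4, Mul(-18, -1))) = Mul(55, Add(4, 18)) = Mul(55, 22) = 1210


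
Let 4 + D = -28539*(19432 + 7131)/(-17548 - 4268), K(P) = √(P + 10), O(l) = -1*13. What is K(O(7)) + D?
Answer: 277959/8 + I*√3 ≈ 34745.0 + 1.732*I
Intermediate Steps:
O(l) = -13
K(P) = √(10 + P)
D = 277959/8 (D = -4 - 28539*(19432 + 7131)/(-17548 - 4268) = -4 - 28539/((-21816/26563)) = -4 - 28539/((-21816*1/26563)) = -4 - 28539/(-216/263) = -4 - 28539*(-263/216) = -4 + 277991/8 = 277959/8 ≈ 34745.)
K(O(7)) + D = √(10 - 13) + 277959/8 = √(-3) + 277959/8 = I*√3 + 277959/8 = 277959/8 + I*√3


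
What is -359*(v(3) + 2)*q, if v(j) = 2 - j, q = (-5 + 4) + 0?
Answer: 359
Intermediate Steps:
q = -1 (q = -1 + 0 = -1)
-359*(v(3) + 2)*q = -359*((2 - 1*3) + 2)*(-1) = -359*((2 - 3) + 2)*(-1) = -359*(-1 + 2)*(-1) = -359*(-1) = 359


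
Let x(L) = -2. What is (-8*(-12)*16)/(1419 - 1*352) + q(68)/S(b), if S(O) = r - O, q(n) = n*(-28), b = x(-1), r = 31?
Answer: -180080/3201 ≈ -56.257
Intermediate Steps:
b = -2
q(n) = -28*n
S(O) = 31 - O
(-8*(-12)*16)/(1419 - 1*352) + q(68)/S(b) = (-8*(-12)*16)/(1419 - 1*352) + (-28*68)/(31 - 1*(-2)) = (96*16)/(1419 - 352) - 1904/(31 + 2) = 1536/1067 - 1904/33 = -180080/3201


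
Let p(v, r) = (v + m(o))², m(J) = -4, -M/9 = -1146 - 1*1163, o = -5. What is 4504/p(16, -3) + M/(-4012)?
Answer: 942349/36108 ≈ 26.098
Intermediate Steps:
M = 20781 (M = -9*(-1146 - 1*1163) = -9*(-1146 - 1163) = -9*(-2309) = 20781)
p(v, r) = (-4 + v)² (p(v, r) = (v - 4)² = (-4 + v)²)
4504/p(16, -3) + M/(-4012) = 4504/((-4 + 16)²) + 20781/(-4012) = 4504/(12²) + 20781*(-1/4012) = 4504/144 - 20781/4012 = 4504*(1/144) - 20781/4012 = 563/18 - 20781/4012 = 942349/36108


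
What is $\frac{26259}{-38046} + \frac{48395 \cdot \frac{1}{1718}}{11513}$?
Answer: $- \frac{43128691278}{62710378447} \approx -0.68774$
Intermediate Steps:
$\frac{26259}{-38046} + \frac{48395 \cdot \frac{1}{1718}}{11513} = 26259 \left(- \frac{1}{38046}\right) + 48395 \cdot \frac{1}{1718} \cdot \frac{1}{11513} = - \frac{8753}{12682} + \frac{48395}{1718} \cdot \frac{1}{11513} = - \frac{8753}{12682} + \frac{48395}{19779334} = - \frac{43128691278}{62710378447}$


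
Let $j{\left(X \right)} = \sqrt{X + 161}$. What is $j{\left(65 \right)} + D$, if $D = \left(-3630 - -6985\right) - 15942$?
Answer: $-12587 + \sqrt{226} \approx -12572.0$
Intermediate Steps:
$D = -12587$ ($D = \left(-3630 + 6985\right) - 15942 = 3355 - 15942 = -12587$)
$j{\left(X \right)} = \sqrt{161 + X}$
$j{\left(65 \right)} + D = \sqrt{161 + 65} - 12587 = \sqrt{226} - 12587 = -12587 + \sqrt{226}$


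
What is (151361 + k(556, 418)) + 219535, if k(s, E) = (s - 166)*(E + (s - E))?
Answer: 587736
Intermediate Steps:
k(s, E) = s*(-166 + s) (k(s, E) = (-166 + s)*s = s*(-166 + s))
(151361 + k(556, 418)) + 219535 = (151361 + 556*(-166 + 556)) + 219535 = (151361 + 556*390) + 219535 = (151361 + 216840) + 219535 = 368201 + 219535 = 587736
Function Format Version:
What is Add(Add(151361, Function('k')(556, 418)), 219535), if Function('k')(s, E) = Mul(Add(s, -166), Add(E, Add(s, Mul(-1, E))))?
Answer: 587736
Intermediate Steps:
Function('k')(s, E) = Mul(s, Add(-166, s)) (Function('k')(s, E) = Mul(Add(-166, s), s) = Mul(s, Add(-166, s)))
Add(Add(151361, Function('k')(556, 418)), 219535) = Add(Add(151361, Mul(556, Add(-166, 556))), 219535) = Add(Add(151361, Mul(556, 390)), 219535) = Add(Add(151361, 216840), 219535) = Add(368201, 219535) = 587736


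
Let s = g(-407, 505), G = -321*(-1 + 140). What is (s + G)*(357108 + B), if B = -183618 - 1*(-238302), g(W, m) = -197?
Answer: -18454870272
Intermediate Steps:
G = -44619 (G = -321*139 = -44619)
B = 54684 (B = -183618 + 238302 = 54684)
s = -197
(s + G)*(357108 + B) = (-197 - 44619)*(357108 + 54684) = -44816*411792 = -18454870272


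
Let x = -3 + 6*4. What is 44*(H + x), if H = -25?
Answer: -176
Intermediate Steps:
x = 21 (x = -3 + 24 = 21)
44*(H + x) = 44*(-25 + 21) = 44*(-4) = -176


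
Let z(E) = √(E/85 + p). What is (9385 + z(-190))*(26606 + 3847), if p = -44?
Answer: 285801405 + 30453*I*√13362/17 ≈ 2.858e+8 + 2.0707e+5*I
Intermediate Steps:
z(E) = √(-44 + E/85) (z(E) = √(E/85 - 44) = √(-44 + E/85))
(9385 + z(-190))*(26606 + 3847) = (9385 + √(-317900 + 85*(-190))/85)*(26606 + 3847) = (9385 + √(-317900 - 16150)/85)*30453 = (9385 + √(-334050)/85)*30453 = (9385 + (5*I*√13362)/85)*30453 = (9385 + I*√13362/17)*30453 = 285801405 + 30453*I*√13362/17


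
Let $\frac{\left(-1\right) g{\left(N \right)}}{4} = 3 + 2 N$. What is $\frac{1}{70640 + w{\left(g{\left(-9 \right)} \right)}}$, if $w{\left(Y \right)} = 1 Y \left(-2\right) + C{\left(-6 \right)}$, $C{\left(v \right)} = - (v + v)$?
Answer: $\frac{1}{70532} \approx 1.4178 \cdot 10^{-5}$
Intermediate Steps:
$C{\left(v \right)} = - 2 v$
$g{\left(N \right)} = -12 - 8 N$ ($g{\left(N \right)} = - 4 \left(3 + 2 N\right) = -12 - 8 N$)
$w{\left(Y \right)} = 12 - 2 Y$ ($w{\left(Y \right)} = 1 Y \left(-2\right) - -12 = Y \left(-2\right) + 12 = - 2 Y + 12 = 12 - 2 Y$)
$\frac{1}{70640 + w{\left(g{\left(-9 \right)} \right)}} = \frac{1}{70640 + \left(12 - 2 \left(-12 - -72\right)\right)} = \frac{1}{70640 + \left(12 - 2 \left(-12 + 72\right)\right)} = \frac{1}{70640 + \left(12 - 120\right)} = \frac{1}{70640 - 108} = \frac{1}{70532}$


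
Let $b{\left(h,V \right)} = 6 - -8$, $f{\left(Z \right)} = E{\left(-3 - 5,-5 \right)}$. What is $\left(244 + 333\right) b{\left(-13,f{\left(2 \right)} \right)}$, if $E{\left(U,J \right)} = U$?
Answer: $8078$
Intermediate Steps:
$f{\left(Z \right)} = -8$ ($f{\left(Z \right)} = -3 - 5 = -8$)
$b{\left(h,V \right)} = 14$ ($b{\left(h,V \right)} = 6 + 8 = 14$)
$\left(244 + 333\right) b{\left(-13,f{\left(2 \right)} \right)} = \left(244 + 333\right) 14 = 577 \cdot 14 = 8078$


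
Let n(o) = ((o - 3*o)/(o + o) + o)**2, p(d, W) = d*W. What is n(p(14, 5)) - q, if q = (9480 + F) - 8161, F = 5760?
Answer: -2318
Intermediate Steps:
p(d, W) = W*d
q = 7079 (q = (9480 + 5760) - 8161 = 15240 - 8161 = 7079)
n(o) = (-1 + o)**2 (n(o) = ((-2*o)/((2*o)) + o)**2 = ((-2*o)*(1/(2*o)) + o)**2 = (-1 + o)**2)
n(p(14, 5)) - q = (-1 + 5*14)**2 - 1*7079 = (-1 + 70)**2 - 7079 = 69**2 - 7079 = 4761 - 7079 = -2318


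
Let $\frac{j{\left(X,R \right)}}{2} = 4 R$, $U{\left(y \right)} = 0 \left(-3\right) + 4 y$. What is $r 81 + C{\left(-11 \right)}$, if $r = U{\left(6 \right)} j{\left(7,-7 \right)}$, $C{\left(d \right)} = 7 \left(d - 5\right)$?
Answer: $-108976$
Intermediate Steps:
$U{\left(y \right)} = 4 y$ ($U{\left(y \right)} = 0 + 4 y = 4 y$)
$j{\left(X,R \right)} = 8 R$ ($j{\left(X,R \right)} = 2 \cdot 4 R = 8 R$)
$C{\left(d \right)} = -35 + 7 d$ ($C{\left(d \right)} = 7 \left(-5 + d\right) = -35 + 7 d$)
$r = -1344$ ($r = 4 \cdot 6 \cdot 8 \left(-7\right) = 24 \left(-56\right) = -1344$)
$r 81 + C{\left(-11 \right)} = \left(-1344\right) 81 + \left(-35 + 7 \left(-11\right)\right) = -108864 - 112 = -108976$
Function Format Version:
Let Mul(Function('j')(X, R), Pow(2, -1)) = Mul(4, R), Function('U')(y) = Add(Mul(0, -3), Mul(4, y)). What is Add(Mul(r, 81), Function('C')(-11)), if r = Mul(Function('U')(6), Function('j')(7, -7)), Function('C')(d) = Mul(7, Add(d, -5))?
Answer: -108976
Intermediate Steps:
Function('U')(y) = Mul(4, y) (Function('U')(y) = Add(0, Mul(4, y)) = Mul(4, y))
Function('j')(X, R) = Mul(8, R) (Function('j')(X, R) = Mul(2, Mul(4, R)) = Mul(8, R))
Function('C')(d) = Add(-35, Mul(7, d)) (Function('C')(d) = Mul(7, Add(-5, d)) = Add(-35, Mul(7, d)))
r = -1344 (r = Mul(Mul(4, 6), Mul(8, -7)) = Mul(24, -56) = -1344)
Add(Mul(r, 81), Function('C')(-11)) = Add(Mul(-1344, 81), Add(-35, Mul(7, -11))) = Add(-108864, Add(-35, -77)) = Add(-108864, -112) = -108976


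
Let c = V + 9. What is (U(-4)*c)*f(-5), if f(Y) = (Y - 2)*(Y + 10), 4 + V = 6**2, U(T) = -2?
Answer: 2870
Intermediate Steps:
V = 32 (V = -4 + 6**2 = -4 + 36 = 32)
c = 41 (c = 32 + 9 = 41)
f(Y) = (-2 + Y)*(10 + Y)
(U(-4)*c)*f(-5) = (-2*41)*(-20 + (-5)**2 + 8*(-5)) = -82*(-20 + 25 - 40) = -82*(-35) = 2870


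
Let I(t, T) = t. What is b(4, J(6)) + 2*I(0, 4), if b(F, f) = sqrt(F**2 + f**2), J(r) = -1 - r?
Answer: sqrt(65) ≈ 8.0623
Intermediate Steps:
b(4, J(6)) + 2*I(0, 4) = sqrt(4**2 + (-1 - 1*6)**2) + 2*0 = sqrt(16 + (-1 - 6)**2) + 0 = sqrt(16 + (-7)**2) + 0 = sqrt(16 + 49) + 0 = sqrt(65) + 0 = sqrt(65)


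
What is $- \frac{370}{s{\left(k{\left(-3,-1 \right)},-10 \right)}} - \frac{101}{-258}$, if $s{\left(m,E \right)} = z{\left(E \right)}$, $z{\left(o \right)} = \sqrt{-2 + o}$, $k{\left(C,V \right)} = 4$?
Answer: $\frac{101}{258} + \frac{185 i \sqrt{3}}{3} \approx 0.39147 + 106.81 i$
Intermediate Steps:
$s{\left(m,E \right)} = \sqrt{-2 + E}$
$- \frac{370}{s{\left(k{\left(-3,-1 \right)},-10 \right)}} - \frac{101}{-258} = - \frac{370}{\sqrt{-2 - 10}} - \frac{101}{-258} = - \frac{370}{\sqrt{-12}} - - \frac{101}{258} = - \frac{370}{2 i \sqrt{3}} + \frac{101}{258} = - 370 \left(- \frac{i \sqrt{3}}{6}\right) + \frac{101}{258} = \frac{185 i \sqrt{3}}{3} + \frac{101}{258} = \frac{101}{258} + \frac{185 i \sqrt{3}}{3}$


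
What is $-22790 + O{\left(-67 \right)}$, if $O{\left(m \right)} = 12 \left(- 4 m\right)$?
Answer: $-19574$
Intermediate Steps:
$O{\left(m \right)} = - 48 m$
$-22790 + O{\left(-67 \right)} = -22790 - -3216 = -22790 + 3216 = -19574$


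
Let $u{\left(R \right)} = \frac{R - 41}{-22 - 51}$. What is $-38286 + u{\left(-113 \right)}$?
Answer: $- \frac{2794724}{73} \approx -38284.0$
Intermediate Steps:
$u{\left(R \right)} = \frac{41}{73} - \frac{R}{73}$ ($u{\left(R \right)} = \frac{-41 + R}{-73} = \left(-41 + R\right) \left(- \frac{1}{73}\right) = \frac{41}{73} - \frac{R}{73}$)
$-38286 + u{\left(-113 \right)} = -38286 + \left(\frac{41}{73} - - \frac{113}{73}\right) = -38286 + \left(\frac{41}{73} + \frac{113}{73}\right) = -38286 + \frac{154}{73} = - \frac{2794724}{73}$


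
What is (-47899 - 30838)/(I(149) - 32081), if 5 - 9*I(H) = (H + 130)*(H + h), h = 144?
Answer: 708633/370471 ≈ 1.9128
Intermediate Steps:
I(H) = 5/9 - (130 + H)*(144 + H)/9 (I(H) = 5/9 - (H + 130)*(H + 144)/9 = 5/9 - (130 + H)*(144 + H)/9)
(-47899 - 30838)/(I(149) - 32081) = (-47899 - 30838)/((-18715/9 - 274/9*149 - ⅑*149²) - 32081) = -78737/((-18715/9 - 40826/9 - ⅑*22201) - 32081) = -78737/((-18715/9 - 40826/9 - 22201/9) - 32081) = -78737/(-81742/9 - 32081) = -78737/(-370471/9) = -78737*(-9/370471) = 708633/370471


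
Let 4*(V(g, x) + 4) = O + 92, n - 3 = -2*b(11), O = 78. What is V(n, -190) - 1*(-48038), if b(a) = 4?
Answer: 96153/2 ≈ 48077.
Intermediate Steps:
n = -5 (n = 3 - 2*4 = 3 - 8 = -5)
V(g, x) = 77/2 (V(g, x) = -4 + (78 + 92)/4 = -4 + (¼)*170 = -4 + 85/2 = 77/2)
V(n, -190) - 1*(-48038) = 77/2 - 1*(-48038) = 77/2 + 48038 = 96153/2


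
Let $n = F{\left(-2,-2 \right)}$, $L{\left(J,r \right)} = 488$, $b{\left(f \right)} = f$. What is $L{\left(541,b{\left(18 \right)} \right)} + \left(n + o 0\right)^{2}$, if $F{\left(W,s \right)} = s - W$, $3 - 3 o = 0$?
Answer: $488$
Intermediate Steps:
$o = 1$ ($o = 1 - 0 = 1 + 0 = 1$)
$n = 0$ ($n = -2 - -2 = -2 + 2 = 0$)
$L{\left(541,b{\left(18 \right)} \right)} + \left(n + o 0\right)^{2} = 488 + \left(0 + 1 \cdot 0\right)^{2} = 488 + \left(0 + 0\right)^{2} = 488 + 0^{2} = 488 + 0 = 488$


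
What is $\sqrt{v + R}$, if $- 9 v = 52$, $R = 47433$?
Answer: $\frac{\sqrt{426845}}{3} \approx 217.78$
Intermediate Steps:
$v = - \frac{52}{9}$ ($v = \left(- \frac{1}{9}\right) 52 = - \frac{52}{9} \approx -5.7778$)
$\sqrt{v + R} = \sqrt{- \frac{52}{9} + 47433} = \sqrt{\frac{426845}{9}} = \frac{\sqrt{426845}}{3}$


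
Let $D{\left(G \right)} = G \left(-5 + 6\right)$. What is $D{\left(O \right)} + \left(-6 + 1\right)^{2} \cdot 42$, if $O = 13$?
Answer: $1063$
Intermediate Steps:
$D{\left(G \right)} = G$ ($D{\left(G \right)} = G 1 = G$)
$D{\left(O \right)} + \left(-6 + 1\right)^{2} \cdot 42 = 13 + \left(-6 + 1\right)^{2} \cdot 42 = 13 + \left(-5\right)^{2} \cdot 42 = 13 + 25 \cdot 42 = 13 + 1050 = 1063$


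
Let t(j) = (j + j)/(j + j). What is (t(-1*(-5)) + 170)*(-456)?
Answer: -77976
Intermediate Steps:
t(j) = 1 (t(j) = (2*j)/((2*j)) = (2*j)*(1/(2*j)) = 1)
(t(-1*(-5)) + 170)*(-456) = (1 + 170)*(-456) = 171*(-456) = -77976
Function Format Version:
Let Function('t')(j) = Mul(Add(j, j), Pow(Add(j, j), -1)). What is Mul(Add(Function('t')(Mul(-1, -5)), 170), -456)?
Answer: -77976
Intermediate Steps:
Function('t')(j) = 1 (Function('t')(j) = Mul(Mul(2, j), Pow(Mul(2, j), -1)) = Mul(Mul(2, j), Mul(Rational(1, 2), Pow(j, -1))) = 1)
Mul(Add(Function('t')(Mul(-1, -5)), 170), -456) = Mul(Add(1, 170), -456) = Mul(171, -456) = -77976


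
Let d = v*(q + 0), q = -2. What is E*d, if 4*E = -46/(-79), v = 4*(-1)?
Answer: 92/79 ≈ 1.1646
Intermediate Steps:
v = -4
E = 23/158 (E = (-46/(-79))/4 = (-46*(-1/79))/4 = (¼)*(46/79) = 23/158 ≈ 0.14557)
d = 8 (d = -4*(-2 + 0) = -4*(-2) = 8)
E*d = (23/158)*8 = 92/79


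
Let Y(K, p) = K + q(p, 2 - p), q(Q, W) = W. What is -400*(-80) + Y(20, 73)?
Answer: 31949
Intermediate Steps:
Y(K, p) = 2 + K - p (Y(K, p) = K + (2 - p) = 2 + K - p)
-400*(-80) + Y(20, 73) = -400*(-80) + (2 + 20 - 1*73) = 32000 + (2 + 20 - 73) = 32000 - 51 = 31949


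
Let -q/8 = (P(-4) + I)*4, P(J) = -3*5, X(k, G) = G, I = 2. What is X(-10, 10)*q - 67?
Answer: 4093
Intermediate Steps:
P(J) = -15
q = 416 (q = -8*(-15 + 2)*4 = -(-104)*4 = -8*(-52) = 416)
X(-10, 10)*q - 67 = 10*416 - 67 = 4160 - 67 = 4093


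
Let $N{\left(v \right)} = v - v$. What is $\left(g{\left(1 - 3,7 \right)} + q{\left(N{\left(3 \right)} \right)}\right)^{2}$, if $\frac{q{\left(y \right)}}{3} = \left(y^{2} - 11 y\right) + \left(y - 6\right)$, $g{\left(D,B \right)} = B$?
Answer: $121$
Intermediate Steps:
$N{\left(v \right)} = 0$
$q{\left(y \right)} = -18 - 30 y + 3 y^{2}$ ($q{\left(y \right)} = 3 \left(\left(y^{2} - 11 y\right) + \left(y - 6\right)\right) = 3 \left(\left(y^{2} - 11 y\right) + \left(-6 + y\right)\right) = 3 \left(-6 + y^{2} - 10 y\right) = -18 - 30 y + 3 y^{2}$)
$\left(g{\left(1 - 3,7 \right)} + q{\left(N{\left(3 \right)} \right)}\right)^{2} = \left(7 - \left(18 - 3 \cdot 0^{2}\right)\right)^{2} = \left(7 + \left(-18 + 0 + 3 \cdot 0\right)\right)^{2} = \left(7 + \left(-18 + 0 + 0\right)\right)^{2} = \left(7 - 18\right)^{2} = \left(-11\right)^{2} = 121$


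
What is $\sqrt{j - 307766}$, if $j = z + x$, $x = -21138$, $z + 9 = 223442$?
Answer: $3 i \sqrt{11719} \approx 324.76 i$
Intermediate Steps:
$z = 223433$ ($z = -9 + 223442 = 223433$)
$j = 202295$ ($j = 223433 - 21138 = 202295$)
$\sqrt{j - 307766} = \sqrt{202295 - 307766} = \sqrt{-105471} = 3 i \sqrt{11719}$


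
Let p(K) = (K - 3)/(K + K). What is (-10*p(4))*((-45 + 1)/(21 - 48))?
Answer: -55/27 ≈ -2.0370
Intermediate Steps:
p(K) = (-3 + K)/(2*K) (p(K) = (-3 + K)/((2*K)) = (-3 + K)*(1/(2*K)) = (-3 + K)/(2*K))
(-10*p(4))*((-45 + 1)/(21 - 48)) = (-5*(-3 + 4)/4)*((-45 + 1)/(21 - 48)) = (-5/4)*(-44/(-27)) = (-10*⅛)*(-44*(-1/27)) = -5/4*44/27 = -55/27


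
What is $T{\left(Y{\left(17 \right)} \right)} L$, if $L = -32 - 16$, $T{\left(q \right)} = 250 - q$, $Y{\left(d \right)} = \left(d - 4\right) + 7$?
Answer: $-11040$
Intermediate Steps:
$Y{\left(d \right)} = 3 + d$ ($Y{\left(d \right)} = \left(-4 + d\right) + 7 = 3 + d$)
$L = -48$ ($L = -32 - 16 = -48$)
$T{\left(Y{\left(17 \right)} \right)} L = \left(250 - \left(3 + 17\right)\right) \left(-48\right) = \left(250 - 20\right) \left(-48\right) = 230 \left(-48\right) = -11040$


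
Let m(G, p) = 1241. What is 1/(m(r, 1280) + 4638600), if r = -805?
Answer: 1/4639841 ≈ 2.1552e-7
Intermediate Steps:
1/(m(r, 1280) + 4638600) = 1/(1241 + 4638600) = 1/4639841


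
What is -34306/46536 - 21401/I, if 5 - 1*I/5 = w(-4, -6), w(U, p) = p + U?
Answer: -166414981/581700 ≈ -286.08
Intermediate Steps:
w(U, p) = U + p
I = 75 (I = 25 - 5*(-4 - 6) = 25 - 5*(-10) = 25 + 50 = 75)
-34306/46536 - 21401/I = -34306/46536 - 21401/75 = -34306*1/46536 - 21401*1/75 = -17153/23268 - 21401/75 = -166414981/581700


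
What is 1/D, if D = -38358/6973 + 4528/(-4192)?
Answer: -1826926/12023155 ≈ -0.15195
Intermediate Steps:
D = -12023155/1826926 (D = -38358*1/6973 + 4528*(-1/4192) = -38358/6973 - 283/262 = -12023155/1826926 ≈ -6.5811)
1/D = 1/(-12023155/1826926) = -1826926/12023155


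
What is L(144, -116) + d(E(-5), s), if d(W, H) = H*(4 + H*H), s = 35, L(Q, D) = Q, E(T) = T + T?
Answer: 43159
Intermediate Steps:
E(T) = 2*T
d(W, H) = H*(4 + H²)
L(144, -116) + d(E(-5), s) = 144 + 35*(4 + 35²) = 144 + 35*(4 + 1225) = 144 + 35*1229 = 144 + 43015 = 43159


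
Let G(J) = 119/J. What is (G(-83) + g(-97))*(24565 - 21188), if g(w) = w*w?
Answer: 2636856156/83 ≈ 3.1769e+7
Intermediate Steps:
g(w) = w²
(G(-83) + g(-97))*(24565 - 21188) = (119/(-83) + (-97)²)*(24565 - 21188) = (119*(-1/83) + 9409)*3377 = (-119/83 + 9409)*3377 = (780828/83)*3377 = 2636856156/83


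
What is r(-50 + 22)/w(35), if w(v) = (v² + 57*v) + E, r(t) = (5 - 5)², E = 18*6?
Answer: 0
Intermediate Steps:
E = 108
r(t) = 0 (r(t) = 0² = 0)
w(v) = 108 + v² + 57*v (w(v) = (v² + 57*v) + 108 = 108 + v² + 57*v)
r(-50 + 22)/w(35) = 0/(108 + 35² + 57*35) = 0/(108 + 1225 + 1995) = 0/3328 = 0*(1/3328) = 0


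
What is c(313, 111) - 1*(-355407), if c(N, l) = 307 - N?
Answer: 355401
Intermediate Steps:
c(313, 111) - 1*(-355407) = (307 - 1*313) - 1*(-355407) = (307 - 313) + 355407 = -6 + 355407 = 355401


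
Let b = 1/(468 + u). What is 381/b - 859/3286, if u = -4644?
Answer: -5228210875/3286 ≈ -1.5911e+6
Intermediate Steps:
b = -1/4176 (b = 1/(468 - 4644) = 1/(-4176) = -1/4176 ≈ -0.00023946)
381/b - 859/3286 = 381/(-1/4176) - 859/3286 = 381*(-4176) - 859*1/3286 = -1591056 - 859/3286 = -5228210875/3286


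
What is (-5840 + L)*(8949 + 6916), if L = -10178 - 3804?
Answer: -314476030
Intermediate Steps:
L = -13982
(-5840 + L)*(8949 + 6916) = (-5840 - 13982)*(8949 + 6916) = -19822*15865 = -314476030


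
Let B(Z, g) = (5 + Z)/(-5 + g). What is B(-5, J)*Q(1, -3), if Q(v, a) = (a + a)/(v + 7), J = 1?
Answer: 0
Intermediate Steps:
Q(v, a) = 2*a/(7 + v) (Q(v, a) = (2*a)/(7 + v) = 2*a/(7 + v))
B(Z, g) = (5 + Z)/(-5 + g)
B(-5, J)*Q(1, -3) = ((5 - 5)/(-5 + 1))*(2*(-3)/(7 + 1)) = (0/(-4))*(2*(-3)/8) = (-¼*0)*(2*(-3)*(⅛)) = 0*(-¾) = 0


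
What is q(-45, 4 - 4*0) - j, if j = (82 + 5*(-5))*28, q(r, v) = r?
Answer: -1641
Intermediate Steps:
j = 1596 (j = (82 - 25)*28 = 57*28 = 1596)
q(-45, 4 - 4*0) - j = -45 - 1*1596 = -45 - 1596 = -1641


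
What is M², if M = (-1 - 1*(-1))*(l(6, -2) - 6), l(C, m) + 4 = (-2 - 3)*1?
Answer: 0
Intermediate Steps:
l(C, m) = -9 (l(C, m) = -4 + (-2 - 3)*1 = -4 - 5*1 = -4 - 5 = -9)
M = 0 (M = (-1 - 1*(-1))*(-9 - 6) = (-1 + 1)*(-15) = 0*(-15) = 0)
M² = 0² = 0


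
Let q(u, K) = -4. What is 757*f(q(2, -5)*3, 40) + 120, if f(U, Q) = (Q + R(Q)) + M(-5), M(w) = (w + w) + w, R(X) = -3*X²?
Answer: -3614555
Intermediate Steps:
M(w) = 3*w (M(w) = 2*w + w = 3*w)
f(U, Q) = -15 + Q - 3*Q² (f(U, Q) = (Q - 3*Q²) + 3*(-5) = (Q - 3*Q²) - 15 = -15 + Q - 3*Q²)
757*f(q(2, -5)*3, 40) + 120 = 757*(-15 + 40 - 3*40²) + 120 = 757*(-15 + 40 - 3*1600) + 120 = 757*(-15 + 40 - 4800) + 120 = 757*(-4775) + 120 = -3614675 + 120 = -3614555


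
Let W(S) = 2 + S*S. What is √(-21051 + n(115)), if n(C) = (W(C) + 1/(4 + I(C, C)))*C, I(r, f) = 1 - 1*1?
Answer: √6000331/2 ≈ 1224.8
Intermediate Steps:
I(r, f) = 0 (I(r, f) = 1 - 1 = 0)
W(S) = 2 + S²
n(C) = C*(9/4 + C²) (n(C) = ((2 + C²) + 1/(4 + 0))*C = ((2 + C²) + 1/4)*C = ((2 + C²) + ¼)*C = (9/4 + C²)*C = C*(9/4 + C²))
√(-21051 + n(115)) = √(-21051 + 115*(9/4 + 115²)) = √(-21051 + 115*(9/4 + 13225)) = √(-21051 + 115*(52909/4)) = √(-21051 + 6084535/4) = √(6000331/4) = √6000331/2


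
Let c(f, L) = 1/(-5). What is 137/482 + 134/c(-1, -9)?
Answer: -322803/482 ≈ -669.72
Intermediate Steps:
c(f, L) = -1/5
137/482 + 134/c(-1, -9) = 137/482 + 134/(-1/5) = 137*(1/482) + 134*(-5) = 137/482 - 670 = -322803/482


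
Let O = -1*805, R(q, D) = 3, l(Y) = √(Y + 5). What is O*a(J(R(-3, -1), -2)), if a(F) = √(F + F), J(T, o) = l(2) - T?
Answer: -805*I*√(6 - 2*√7) ≈ -677.59*I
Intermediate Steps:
l(Y) = √(5 + Y)
J(T, o) = √7 - T (J(T, o) = √(5 + 2) - T = √7 - T)
O = -805
a(F) = √2*√F (a(F) = √(2*F) = √2*√F)
O*a(J(R(-3, -1), -2)) = -805*√2*√(√7 - 1*3) = -805*√2*√(√7 - 3) = -805*√2*√(-3 + √7)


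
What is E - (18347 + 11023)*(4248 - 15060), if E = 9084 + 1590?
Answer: 317559114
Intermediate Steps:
E = 10674
E - (18347 + 11023)*(4248 - 15060) = 10674 - (18347 + 11023)*(4248 - 15060) = 10674 - 29370*(-10812) = 10674 - 1*(-317548440) = 10674 + 317548440 = 317559114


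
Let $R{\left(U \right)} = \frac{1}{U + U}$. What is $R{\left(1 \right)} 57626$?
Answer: $28813$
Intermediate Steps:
$R{\left(U \right)} = \frac{1}{2 U}$
$R{\left(1 \right)} 57626 = \frac{1}{2 \cdot 1} \cdot 57626 = \frac{1}{2} \cdot 1 \cdot 57626 = \frac{1}{2} \cdot 57626 = 28813$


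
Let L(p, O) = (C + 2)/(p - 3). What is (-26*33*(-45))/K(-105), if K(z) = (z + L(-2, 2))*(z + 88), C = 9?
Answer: 96525/4556 ≈ 21.186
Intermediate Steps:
L(p, O) = 11/(-3 + p) (L(p, O) = (9 + 2)/(p - 3) = 11/(-3 + p))
K(z) = (88 + z)*(-11/5 + z) (K(z) = (z + 11/(-3 - 2))*(z + 88) = (z + 11/(-5))*(88 + z) = (z + 11*(-1/5))*(88 + z) = (z - 11/5)*(88 + z) = (-11/5 + z)*(88 + z) = (88 + z)*(-11/5 + z))
(-26*33*(-45))/K(-105) = (-26*33*(-45))/(-968/5 + (-105)**2 + (429/5)*(-105)) = (-858*(-45))/(-968/5 + 11025 - 9009) = 38610/(9112/5) = 38610*(5/9112) = 96525/4556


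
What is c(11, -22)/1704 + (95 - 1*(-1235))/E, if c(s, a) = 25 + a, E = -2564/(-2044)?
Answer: 386030481/364088 ≈ 1060.3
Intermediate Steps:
E = 641/511 (E = -2564*(-1/2044) = 641/511 ≈ 1.2544)
c(11, -22)/1704 + (95 - 1*(-1235))/E = (25 - 22)/1704 + (95 - 1*(-1235))/(641/511) = 3*(1/1704) + (95 + 1235)*(511/641) = 1/568 + 1330*(511/641) = 1/568 + 679630/641 = 386030481/364088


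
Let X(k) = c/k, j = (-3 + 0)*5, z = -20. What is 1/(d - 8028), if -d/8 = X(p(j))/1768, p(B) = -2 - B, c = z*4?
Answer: -2873/23064364 ≈ -0.00012456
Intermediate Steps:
c = -80 (c = -20*4 = -80)
j = -15 (j = -3*5 = -15)
X(k) = -80/k
d = 80/2873 (d = -8*(-80/(-2 - 1*(-15)))/1768 = -8*(-80/(-2 + 15))/1768 = -8*(-80/13)/1768 = -8*(-80*1/13)/1768 = -(-640)/(13*1768) = -8*(-10/2873) = 80/2873 ≈ 0.027845)
1/(d - 8028) = 1/(80/2873 - 8028) = 1/(-23064364/2873) = -2873/23064364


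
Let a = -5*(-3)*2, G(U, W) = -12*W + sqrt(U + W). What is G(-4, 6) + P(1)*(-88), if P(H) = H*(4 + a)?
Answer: -3064 + sqrt(2) ≈ -3062.6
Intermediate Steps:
G(U, W) = sqrt(U + W) - 12*W
a = 30 (a = 15*2 = 30)
P(H) = 34*H (P(H) = H*(4 + 30) = H*34 = 34*H)
G(-4, 6) + P(1)*(-88) = (sqrt(-4 + 6) - 12*6) + (34*1)*(-88) = (sqrt(2) - 72) + 34*(-88) = (-72 + sqrt(2)) - 2992 = -3064 + sqrt(2)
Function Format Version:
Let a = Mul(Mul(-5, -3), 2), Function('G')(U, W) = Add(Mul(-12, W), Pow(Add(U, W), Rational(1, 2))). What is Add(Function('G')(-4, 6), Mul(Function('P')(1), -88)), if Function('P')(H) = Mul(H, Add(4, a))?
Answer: Add(-3064, Pow(2, Rational(1, 2))) ≈ -3062.6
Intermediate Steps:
Function('G')(U, W) = Add(Pow(Add(U, W), Rational(1, 2)), Mul(-12, W))
a = 30 (a = Mul(15, 2) = 30)
Function('P')(H) = Mul(34, H) (Function('P')(H) = Mul(H, Add(4, 30)) = Mul(H, 34) = Mul(34, H))
Add(Function('G')(-4, 6), Mul(Function('P')(1), -88)) = Add(Add(Pow(Add(-4, 6), Rational(1, 2)), Mul(-12, 6)), Mul(Mul(34, 1), -88)) = Add(Add(Pow(2, Rational(1, 2)), -72), Mul(34, -88)) = Add(Add(-72, Pow(2, Rational(1, 2))), -2992) = Add(-3064, Pow(2, Rational(1, 2)))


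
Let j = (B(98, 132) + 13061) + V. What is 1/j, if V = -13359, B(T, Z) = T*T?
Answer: 1/9306 ≈ 0.00010746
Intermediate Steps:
B(T, Z) = T²
j = 9306 (j = (98² + 13061) - 13359 = (9604 + 13061) - 13359 = 22665 - 13359 = 9306)
1/j = 1/9306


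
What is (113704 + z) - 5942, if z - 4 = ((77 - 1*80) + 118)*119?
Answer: 121451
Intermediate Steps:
z = 13689 (z = 4 + ((77 - 1*80) + 118)*119 = 4 + ((77 - 80) + 118)*119 = 4 + (-3 + 118)*119 = 4 + 115*119 = 4 + 13685 = 13689)
(113704 + z) - 5942 = (113704 + 13689) - 5942 = 127393 - 5942 = 121451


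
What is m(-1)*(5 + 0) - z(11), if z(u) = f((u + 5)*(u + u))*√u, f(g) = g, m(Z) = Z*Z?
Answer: 5 - 352*√11 ≈ -1162.5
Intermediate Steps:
m(Z) = Z²
z(u) = 2*u^(3/2)*(5 + u) (z(u) = ((u + 5)*(u + u))*√u = ((5 + u)*(2*u))*√u = (2*u*(5 + u))*√u = 2*u^(3/2)*(5 + u))
m(-1)*(5 + 0) - z(11) = (-1)²*(5 + 0) - 2*11^(3/2)*(5 + 11) = 1*5 - 2*11*√11*16 = 5 - 352*√11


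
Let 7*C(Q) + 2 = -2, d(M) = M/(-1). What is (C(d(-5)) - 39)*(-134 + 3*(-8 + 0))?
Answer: 43766/7 ≈ 6252.3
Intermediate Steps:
d(M) = -M (d(M) = M*(-1) = -M)
C(Q) = -4/7 (C(Q) = -2/7 + (⅐)*(-2) = -2/7 - 2/7 = -4/7)
(C(d(-5)) - 39)*(-134 + 3*(-8 + 0)) = (-4/7 - 39)*(-134 + 3*(-8 + 0)) = -277*(-134 + 3*(-8))/7 = -277*(-134 - 24)/7 = -277/7*(-158) = 43766/7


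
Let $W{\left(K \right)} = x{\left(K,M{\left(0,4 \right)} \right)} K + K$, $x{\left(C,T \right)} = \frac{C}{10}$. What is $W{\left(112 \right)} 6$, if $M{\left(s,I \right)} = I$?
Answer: $\frac{40992}{5} \approx 8198.4$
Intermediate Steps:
$x{\left(C,T \right)} = \frac{C}{10}$ ($x{\left(C,T \right)} = C \frac{1}{10} = \frac{C}{10}$)
$W{\left(K \right)} = K + \frac{K^{2}}{10}$ ($W{\left(K \right)} = \frac{K}{10} K + K = \frac{K^{2}}{10} + K = K + \frac{K^{2}}{10}$)
$W{\left(112 \right)} 6 = \frac{1}{10} \cdot 112 \left(10 + 112\right) 6 = \frac{1}{10} \cdot 112 \cdot 122 \cdot 6 = \frac{6832}{5} \cdot 6 = \frac{40992}{5}$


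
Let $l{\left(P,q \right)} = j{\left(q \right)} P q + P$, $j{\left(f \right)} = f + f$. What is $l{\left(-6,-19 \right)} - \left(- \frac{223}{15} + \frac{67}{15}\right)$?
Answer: $- \frac{21638}{5} \approx -4327.6$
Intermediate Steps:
$j{\left(f \right)} = 2 f$
$l{\left(P,q \right)} = P + 2 P q^{2}$ ($l{\left(P,q \right)} = 2 q P q + P = 2 P q q + P = 2 P q^{2} + P = P + 2 P q^{2}$)
$l{\left(-6,-19 \right)} - \left(- \frac{223}{15} + \frac{67}{15}\right) = - 6 \left(1 + 2 \left(-19\right)^{2}\right) - \left(- \frac{223}{15} + \frac{67}{15}\right) = - 6 \left(1 + 2 \cdot 361\right) - - \frac{52}{5} = - 6 \left(1 + 722\right) + \left(- \frac{67}{15} + \frac{223}{15}\right) = \left(-6\right) 723 + \frac{52}{5} = -4338 + \frac{52}{5} = - \frac{21638}{5}$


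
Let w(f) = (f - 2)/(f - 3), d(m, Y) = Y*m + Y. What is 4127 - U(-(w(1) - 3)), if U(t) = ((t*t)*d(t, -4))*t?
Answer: 17383/4 ≈ 4345.8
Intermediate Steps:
d(m, Y) = Y + Y*m
w(f) = (-2 + f)/(-3 + f)
U(t) = t³*(-4 - 4*t) (U(t) = ((t*t)*(-4*(1 + t)))*t = (t²*(-4 - 4*t))*t = t³*(-4 - 4*t))
4127 - U(-(w(1) - 3)) = 4127 - 4*(-((-2 + 1)/(-3 + 1) - 3))³*(-1 - (-1)*((-2 + 1)/(-3 + 1) - 3)) = 4127 - 4*(-(-1/(-2) - 3))³*(-1 - (-1)*(-1/(-2) - 3)) = 4127 - 4*(-(-½*(-1) - 3))³*(-1 - (-1)*(-½*(-1) - 3)) = 4127 - 4*(-(½ - 3))³*(-1 - (-1)*(½ - 3)) = 4127 - 4*(-1*(-5/2))³*(-1 - (-1)*(-5)/2) = 4127 - 4*(5/2)³*(-1 - 1*5/2) = 4127 - 4*125*(-1 - 5/2)/8 = 4127 - 4*125*(-7)/(8*2) = 4127 - 1*(-875/4) = 4127 + 875/4 = 17383/4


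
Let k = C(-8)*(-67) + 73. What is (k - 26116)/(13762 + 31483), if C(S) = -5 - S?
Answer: -26244/45245 ≈ -0.58004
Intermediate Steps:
k = -128 (k = (-5 - 1*(-8))*(-67) + 73 = (-5 + 8)*(-67) + 73 = 3*(-67) + 73 = -201 + 73 = -128)
(k - 26116)/(13762 + 31483) = (-128 - 26116)/(13762 + 31483) = -26244/45245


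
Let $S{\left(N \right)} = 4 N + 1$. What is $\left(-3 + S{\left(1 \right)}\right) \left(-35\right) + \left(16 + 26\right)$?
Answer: $-28$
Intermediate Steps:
$S{\left(N \right)} = 1 + 4 N$
$\left(-3 + S{\left(1 \right)}\right) \left(-35\right) + \left(16 + 26\right) = \left(-3 + \left(1 + 4 \cdot 1\right)\right) \left(-35\right) + \left(16 + 26\right) = \left(-3 + \left(1 + 4\right)\right) \left(-35\right) + 42 = \left(-3 + 5\right) \left(-35\right) + 42 = 2 \left(-35\right) + 42 = -70 + 42 = -28$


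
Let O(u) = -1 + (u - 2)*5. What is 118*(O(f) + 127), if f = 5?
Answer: 16638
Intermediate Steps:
O(u) = -11 + 5*u (O(u) = -1 + (-2 + u)*5 = -1 + (-10 + 5*u) = -11 + 5*u)
118*(O(f) + 127) = 118*((-11 + 5*5) + 127) = 118*((-11 + 25) + 127) = 118*(14 + 127) = 118*141 = 16638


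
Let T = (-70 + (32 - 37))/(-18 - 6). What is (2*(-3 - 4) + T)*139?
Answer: -12093/8 ≈ -1511.6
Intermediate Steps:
T = 25/8 (T = (-70 - 5)/(-24) = -75*(-1/24) = 25/8 ≈ 3.1250)
(2*(-3 - 4) + T)*139 = (2*(-3 - 4) + 25/8)*139 = (2*(-7) + 25/8)*139 = (-14 + 25/8)*139 = -87/8*139 = -12093/8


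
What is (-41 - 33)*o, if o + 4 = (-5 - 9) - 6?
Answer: 1776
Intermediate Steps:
o = -24 (o = -4 + ((-5 - 9) - 6) = -4 + (-14 - 6) = -4 - 20 = -24)
(-41 - 33)*o = (-41 - 33)*(-24) = -74*(-24) = 1776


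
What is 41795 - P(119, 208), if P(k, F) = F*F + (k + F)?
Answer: -1796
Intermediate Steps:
P(k, F) = F + k + F² (P(k, F) = F² + (F + k) = F + k + F²)
41795 - P(119, 208) = 41795 - (208 + 119 + 208²) = 41795 - (208 + 119 + 43264) = 41795 - 1*43591 = 41795 - 43591 = -1796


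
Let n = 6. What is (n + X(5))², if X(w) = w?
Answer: 121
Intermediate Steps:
(n + X(5))² = (6 + 5)² = 11² = 121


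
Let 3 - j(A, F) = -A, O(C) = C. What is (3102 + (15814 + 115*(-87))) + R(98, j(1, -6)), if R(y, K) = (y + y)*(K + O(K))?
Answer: 10479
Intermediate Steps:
j(A, F) = 3 + A (j(A, F) = 3 - (-1)*A = 3 + A)
R(y, K) = 4*K*y (R(y, K) = (y + y)*(K + K) = (2*y)*(2*K) = 4*K*y)
(3102 + (15814 + 115*(-87))) + R(98, j(1, -6)) = (3102 + (15814 + 115*(-87))) + 4*(3 + 1)*98 = (3102 + (15814 - 10005)) + 4*4*98 = (3102 + 5809) + 1568 = 8911 + 1568 = 10479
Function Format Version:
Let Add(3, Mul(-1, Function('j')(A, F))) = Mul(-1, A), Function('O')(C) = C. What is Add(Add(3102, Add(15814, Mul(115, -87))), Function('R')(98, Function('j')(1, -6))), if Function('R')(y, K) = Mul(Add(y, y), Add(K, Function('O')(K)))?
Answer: 10479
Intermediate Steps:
Function('j')(A, F) = Add(3, A) (Function('j')(A, F) = Add(3, Mul(-1, Mul(-1, A))) = Add(3, A))
Function('R')(y, K) = Mul(4, K, y) (Function('R')(y, K) = Mul(Add(y, y), Add(K, K)) = Mul(Mul(2, y), Mul(2, K)) = Mul(4, K, y))
Add(Add(3102, Add(15814, Mul(115, -87))), Function('R')(98, Function('j')(1, -6))) = Add(Add(3102, Add(15814, Mul(115, -87))), Mul(4, Add(3, 1), 98)) = Add(Add(3102, Add(15814, -10005)), Mul(4, 4, 98)) = Add(Add(3102, 5809), 1568) = Add(8911, 1568) = 10479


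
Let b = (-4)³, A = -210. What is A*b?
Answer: 13440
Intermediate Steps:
b = -64
A*b = -210*(-64) = 13440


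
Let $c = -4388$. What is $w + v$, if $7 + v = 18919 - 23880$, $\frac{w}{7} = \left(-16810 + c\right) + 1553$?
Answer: $-142483$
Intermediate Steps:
$w = -137515$ ($w = 7 \left(\left(-16810 - 4388\right) + 1553\right) = 7 \left(-21198 + 1553\right) = 7 \left(-19645\right) = -137515$)
$v = -4968$ ($v = -7 + \left(18919 - 23880\right) = -7 - 4961 = -4968$)
$w + v = -137515 - 4968 = -142483$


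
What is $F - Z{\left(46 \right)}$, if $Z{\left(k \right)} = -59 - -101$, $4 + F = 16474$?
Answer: $16428$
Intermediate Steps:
$F = 16470$ ($F = -4 + 16474 = 16470$)
$Z{\left(k \right)} = 42$ ($Z{\left(k \right)} = -59 + 101 = 42$)
$F - Z{\left(46 \right)} = 16470 - 42 = 16428$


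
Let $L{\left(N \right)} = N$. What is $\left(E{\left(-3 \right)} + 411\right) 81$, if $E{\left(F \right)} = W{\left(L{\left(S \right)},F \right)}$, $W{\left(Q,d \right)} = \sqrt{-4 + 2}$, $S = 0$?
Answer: $33291 + 81 i \sqrt{2} \approx 33291.0 + 114.55 i$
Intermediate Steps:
$W{\left(Q,d \right)} = i \sqrt{2}$ ($W{\left(Q,d \right)} = \sqrt{-2} = i \sqrt{2}$)
$E{\left(F \right)} = i \sqrt{2}$
$\left(E{\left(-3 \right)} + 411\right) 81 = \left(i \sqrt{2} + 411\right) 81 = \left(411 + i \sqrt{2}\right) 81 = 33291 + 81 i \sqrt{2}$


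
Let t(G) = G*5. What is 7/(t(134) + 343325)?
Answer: 7/343995 ≈ 2.0349e-5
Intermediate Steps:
t(G) = 5*G
7/(t(134) + 343325) = 7/(5*134 + 343325) = 7/(670 + 343325) = 7/343995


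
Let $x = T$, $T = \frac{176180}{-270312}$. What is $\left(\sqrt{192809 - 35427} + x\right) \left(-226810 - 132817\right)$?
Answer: $\frac{15839771215}{67578} - 359627 \sqrt{157382} \approx -1.4243 \cdot 10^{8}$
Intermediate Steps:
$T = - \frac{44045}{67578}$ ($T = 176180 \left(- \frac{1}{270312}\right) = - \frac{44045}{67578} \approx -0.65177$)
$x = - \frac{44045}{67578} \approx -0.65177$
$\left(\sqrt{192809 - 35427} + x\right) \left(-226810 - 132817\right) = \left(\sqrt{192809 - 35427} - \frac{44045}{67578}\right) \left(-226810 - 132817\right) = \left(\sqrt{192809 - 35427} - \frac{44045}{67578}\right) \left(-359627\right) = \left(\sqrt{157382} - \frac{44045}{67578}\right) \left(-359627\right) = \left(- \frac{44045}{67578} + \sqrt{157382}\right) \left(-359627\right) = \frac{15839771215}{67578} - 359627 \sqrt{157382}$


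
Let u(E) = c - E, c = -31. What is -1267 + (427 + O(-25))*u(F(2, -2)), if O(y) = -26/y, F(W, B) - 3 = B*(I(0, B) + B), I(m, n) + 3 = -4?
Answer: -588127/25 ≈ -23525.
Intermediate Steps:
I(m, n) = -7 (I(m, n) = -3 - 4 = -7)
F(W, B) = 3 + B*(-7 + B)
u(E) = -31 - E
-1267 + (427 + O(-25))*u(F(2, -2)) = -1267 + (427 - 26/(-25))*(-31 - (3 + (-2)² - 7*(-2))) = -1267 + (427 - 26*(-1/25))*(-31 - (3 + 4 + 14)) = -1267 + (427 + 26/25)*(-31 - 1*21) = -1267 + 10701*(-31 - 21)/25 = -1267 + (10701/25)*(-52) = -1267 - 556452/25 = -588127/25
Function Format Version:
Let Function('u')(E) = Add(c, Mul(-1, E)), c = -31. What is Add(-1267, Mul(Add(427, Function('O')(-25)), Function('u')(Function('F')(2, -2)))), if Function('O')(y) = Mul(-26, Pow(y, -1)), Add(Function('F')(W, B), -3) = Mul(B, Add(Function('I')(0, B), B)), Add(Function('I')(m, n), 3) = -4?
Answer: Rational(-588127, 25) ≈ -23525.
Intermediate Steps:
Function('I')(m, n) = -7 (Function('I')(m, n) = Add(-3, -4) = -7)
Function('F')(W, B) = Add(3, Mul(B, Add(-7, B)))
Function('u')(E) = Add(-31, Mul(-1, E))
Add(-1267, Mul(Add(427, Function('O')(-25)), Function('u')(Function('F')(2, -2)))) = Add(-1267, Mul(Add(427, Mul(-26, Pow(-25, -1))), Add(-31, Mul(-1, Add(3, Pow(-2, 2), Mul(-7, -2)))))) = Add(-1267, Mul(Add(427, Mul(-26, Rational(-1, 25))), Add(-31, Mul(-1, Add(3, 4, 14))))) = Add(-1267, Mul(Add(427, Rational(26, 25)), Add(-31, Mul(-1, 21)))) = Add(-1267, Mul(Rational(10701, 25), Add(-31, -21))) = Add(-1267, Mul(Rational(10701, 25), -52)) = Add(-1267, Rational(-556452, 25)) = Rational(-588127, 25)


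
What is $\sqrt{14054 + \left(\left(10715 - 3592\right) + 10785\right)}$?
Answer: $\sqrt{31962} \approx 178.78$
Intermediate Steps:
$\sqrt{14054 + \left(\left(10715 - 3592\right) + 10785\right)} = \sqrt{14054 + \left(7123 + 10785\right)} = \sqrt{14054 + 17908} = \sqrt{31962}$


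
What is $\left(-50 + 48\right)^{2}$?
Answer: $4$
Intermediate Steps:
$\left(-50 + 48\right)^{2} = \left(-2\right)^{2} = 4$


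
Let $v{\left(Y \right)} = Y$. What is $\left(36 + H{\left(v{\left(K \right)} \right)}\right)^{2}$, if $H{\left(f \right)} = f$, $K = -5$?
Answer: $961$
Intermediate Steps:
$\left(36 + H{\left(v{\left(K \right)} \right)}\right)^{2} = \left(36 - 5\right)^{2} = 31^{2} = 961$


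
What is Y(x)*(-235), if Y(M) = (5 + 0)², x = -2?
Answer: -5875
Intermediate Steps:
Y(M) = 25 (Y(M) = 5² = 25)
Y(x)*(-235) = 25*(-235) = -5875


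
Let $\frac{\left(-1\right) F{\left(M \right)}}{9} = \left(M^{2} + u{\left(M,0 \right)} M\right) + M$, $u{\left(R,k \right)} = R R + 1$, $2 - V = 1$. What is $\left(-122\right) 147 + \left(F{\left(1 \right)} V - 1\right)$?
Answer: $-17971$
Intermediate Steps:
$V = 1$ ($V = 2 - 1 = 1$)
$u{\left(R,k \right)} = 1 + R^{2}$ ($u{\left(R,k \right)} = R^{2} + 1 = 1 + R^{2}$)
$F{\left(M \right)} = - 9 M - 9 M^{2} - 9 M \left(1 + M^{2}\right)$ ($F{\left(M \right)} = - 9 \left(\left(M^{2} + \left(1 + M^{2}\right) M\right) + M\right) = - 9 \left(\left(M^{2} + M \left(1 + M^{2}\right)\right) + M\right) = - 9 \left(M + M^{2} + M \left(1 + M^{2}\right)\right) = - 9 M - 9 M^{2} - 9 M \left(1 + M^{2}\right)$)
$\left(-122\right) 147 + \left(F{\left(1 \right)} V - 1\right) = \left(-122\right) 147 + \left(\left(-9\right) 1 \left(2 + 1 + 1^{2}\right) 1 - 1\right) = -17934 + \left(\left(-9\right) 1 \left(2 + 1 + 1\right) 1 - 1\right) = -17934 + \left(\left(-9\right) 1 \cdot 4 \cdot 1 - 1\right) = -17934 - 37 = -17971$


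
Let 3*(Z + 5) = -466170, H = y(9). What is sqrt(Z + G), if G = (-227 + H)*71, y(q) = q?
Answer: I*sqrt(170873) ≈ 413.37*I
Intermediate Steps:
H = 9
Z = -155395 (Z = -5 + (1/3)*(-466170) = -5 - 155390 = -155395)
G = -15478 (G = (-227 + 9)*71 = -218*71 = -15478)
sqrt(Z + G) = sqrt(-155395 - 15478) = sqrt(-170873) = I*sqrt(170873)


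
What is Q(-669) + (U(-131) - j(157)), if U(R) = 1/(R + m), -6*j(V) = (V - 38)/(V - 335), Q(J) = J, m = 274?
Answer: -102188305/152724 ≈ -669.10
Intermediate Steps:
j(V) = -(-38 + V)/(6*(-335 + V)) (j(V) = -(V - 38)/(6*(V - 335)) = -(-38 + V)/(6*(-335 + V)))
U(R) = 1/(274 + R) (U(R) = 1/(R + 274) = 1/(274 + R))
Q(-669) + (U(-131) - j(157)) = -669 + (1/(274 - 131) - (38 - 1*157)/(6*(-335 + 157))) = -669 + (1/143 - (38 - 157)/(6*(-178))) = -669 + (1/143 - (-1)*(-119)/(6*178)) = -669 + (1/143 - 1*119/1068) = -669 + (1/143 - 119/1068) = -669 - 15949/152724 = -102188305/152724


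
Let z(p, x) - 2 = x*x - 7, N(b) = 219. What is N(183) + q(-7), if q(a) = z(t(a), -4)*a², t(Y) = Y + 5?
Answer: 758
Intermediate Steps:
t(Y) = 5 + Y
z(p, x) = -5 + x² (z(p, x) = 2 + (x*x - 7) = 2 + (x² - 7) = 2 + (-7 + x²) = -5 + x²)
q(a) = 11*a² (q(a) = (-5 + (-4)²)*a² = (-5 + 16)*a² = 11*a²)
N(183) + q(-7) = 219 + 11*(-7)² = 219 + 11*49 = 219 + 539 = 758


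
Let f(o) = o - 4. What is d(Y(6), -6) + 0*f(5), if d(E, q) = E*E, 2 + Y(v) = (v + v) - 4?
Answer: 36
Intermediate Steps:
Y(v) = -6 + 2*v (Y(v) = -2 + ((v + v) - 4) = -2 + (2*v - 4) = -2 + (-4 + 2*v) = -6 + 2*v)
f(o) = -4 + o
d(E, q) = E²
d(Y(6), -6) + 0*f(5) = (-6 + 2*6)² + 0*(-4 + 5) = (-6 + 12)² + 0*1 = 6² + 0 = 36 + 0 = 36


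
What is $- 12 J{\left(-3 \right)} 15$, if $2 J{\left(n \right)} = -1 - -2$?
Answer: $-90$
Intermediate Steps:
$J{\left(n \right)} = \frac{1}{2}$ ($J{\left(n \right)} = \frac{-1 - -2}{2} = \frac{-1 + 2}{2} = \frac{1}{2} \cdot 1 = \frac{1}{2}$)
$- 12 J{\left(-3 \right)} 15 = \left(-12\right) \frac{1}{2} \cdot 15 = \left(-6\right) 15 = -90$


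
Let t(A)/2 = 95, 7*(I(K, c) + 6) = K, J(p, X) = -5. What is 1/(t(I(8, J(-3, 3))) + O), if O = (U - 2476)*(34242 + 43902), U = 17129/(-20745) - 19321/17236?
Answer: -214365/41508882717322 ≈ -5.1643e-9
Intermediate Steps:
U = -5007551/2572380 (U = 17129*(-1/20745) - 19321*1/17236 = -17129/20745 - 139/124 = -5007551/2572380 ≈ -1.9467)
I(K, c) = -6 + K/7
t(A) = 190 (t(A) = 2*95 = 190)
O = -41508923446672/214365 (O = (-5007551/2572380 - 2476)*(34242 + 43902) = -6374220431/2572380*78144 = -41508923446672/214365 ≈ -1.9364e+8)
1/(t(I(8, J(-3, 3))) + O) = 1/(190 - 41508923446672/214365) = 1/(-41508882717322/214365) = -214365/41508882717322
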